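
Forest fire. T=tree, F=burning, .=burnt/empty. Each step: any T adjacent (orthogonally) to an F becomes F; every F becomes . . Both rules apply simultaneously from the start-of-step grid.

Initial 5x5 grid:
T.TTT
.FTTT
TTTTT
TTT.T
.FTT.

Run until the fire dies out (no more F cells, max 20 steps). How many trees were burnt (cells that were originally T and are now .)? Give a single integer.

Answer: 17

Derivation:
Step 1: +4 fires, +2 burnt (F count now 4)
Step 2: +7 fires, +4 burnt (F count now 7)
Step 3: +3 fires, +7 burnt (F count now 3)
Step 4: +2 fires, +3 burnt (F count now 2)
Step 5: +1 fires, +2 burnt (F count now 1)
Step 6: +0 fires, +1 burnt (F count now 0)
Fire out after step 6
Initially T: 18, now '.': 24
Total burnt (originally-T cells now '.'): 17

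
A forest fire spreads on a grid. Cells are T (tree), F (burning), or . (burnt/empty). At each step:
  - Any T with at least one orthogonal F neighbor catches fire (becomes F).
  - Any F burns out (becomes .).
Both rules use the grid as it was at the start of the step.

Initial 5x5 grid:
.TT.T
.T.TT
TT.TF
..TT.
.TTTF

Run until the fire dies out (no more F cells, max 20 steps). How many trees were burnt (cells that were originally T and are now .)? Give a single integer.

Answer: 9

Derivation:
Step 1: +3 fires, +2 burnt (F count now 3)
Step 2: +4 fires, +3 burnt (F count now 4)
Step 3: +2 fires, +4 burnt (F count now 2)
Step 4: +0 fires, +2 burnt (F count now 0)
Fire out after step 4
Initially T: 14, now '.': 20
Total burnt (originally-T cells now '.'): 9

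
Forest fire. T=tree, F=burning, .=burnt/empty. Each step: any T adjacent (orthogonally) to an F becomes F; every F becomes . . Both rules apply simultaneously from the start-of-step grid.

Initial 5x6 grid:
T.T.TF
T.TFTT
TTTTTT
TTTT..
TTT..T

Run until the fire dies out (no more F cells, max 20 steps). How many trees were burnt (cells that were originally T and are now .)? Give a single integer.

Step 1: +5 fires, +2 burnt (F count now 5)
Step 2: +5 fires, +5 burnt (F count now 5)
Step 3: +2 fires, +5 burnt (F count now 2)
Step 4: +3 fires, +2 burnt (F count now 3)
Step 5: +3 fires, +3 burnt (F count now 3)
Step 6: +2 fires, +3 burnt (F count now 2)
Step 7: +0 fires, +2 burnt (F count now 0)
Fire out after step 7
Initially T: 21, now '.': 29
Total burnt (originally-T cells now '.'): 20

Answer: 20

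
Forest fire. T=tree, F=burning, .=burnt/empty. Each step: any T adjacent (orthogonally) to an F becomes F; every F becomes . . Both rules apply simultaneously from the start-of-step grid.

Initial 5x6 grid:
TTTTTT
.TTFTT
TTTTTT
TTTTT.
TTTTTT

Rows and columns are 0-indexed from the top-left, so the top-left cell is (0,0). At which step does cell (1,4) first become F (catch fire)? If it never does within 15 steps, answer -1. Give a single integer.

Step 1: cell (1,4)='F' (+4 fires, +1 burnt)
  -> target ignites at step 1
Step 2: cell (1,4)='.' (+7 fires, +4 burnt)
Step 3: cell (1,4)='.' (+7 fires, +7 burnt)
Step 4: cell (1,4)='.' (+5 fires, +7 burnt)
Step 5: cell (1,4)='.' (+3 fires, +5 burnt)
Step 6: cell (1,4)='.' (+1 fires, +3 burnt)
Step 7: cell (1,4)='.' (+0 fires, +1 burnt)
  fire out at step 7

1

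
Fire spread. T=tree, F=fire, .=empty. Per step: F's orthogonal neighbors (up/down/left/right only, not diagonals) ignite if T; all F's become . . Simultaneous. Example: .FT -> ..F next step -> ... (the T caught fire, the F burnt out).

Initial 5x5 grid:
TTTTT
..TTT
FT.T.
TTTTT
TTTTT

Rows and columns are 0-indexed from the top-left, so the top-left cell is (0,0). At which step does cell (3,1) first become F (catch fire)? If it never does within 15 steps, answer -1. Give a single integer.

Step 1: cell (3,1)='T' (+2 fires, +1 burnt)
Step 2: cell (3,1)='F' (+2 fires, +2 burnt)
  -> target ignites at step 2
Step 3: cell (3,1)='.' (+2 fires, +2 burnt)
Step 4: cell (3,1)='.' (+2 fires, +2 burnt)
Step 5: cell (3,1)='.' (+3 fires, +2 burnt)
Step 6: cell (3,1)='.' (+2 fires, +3 burnt)
Step 7: cell (3,1)='.' (+3 fires, +2 burnt)
Step 8: cell (3,1)='.' (+2 fires, +3 burnt)
Step 9: cell (3,1)='.' (+1 fires, +2 burnt)
Step 10: cell (3,1)='.' (+1 fires, +1 burnt)
Step 11: cell (3,1)='.' (+0 fires, +1 burnt)
  fire out at step 11

2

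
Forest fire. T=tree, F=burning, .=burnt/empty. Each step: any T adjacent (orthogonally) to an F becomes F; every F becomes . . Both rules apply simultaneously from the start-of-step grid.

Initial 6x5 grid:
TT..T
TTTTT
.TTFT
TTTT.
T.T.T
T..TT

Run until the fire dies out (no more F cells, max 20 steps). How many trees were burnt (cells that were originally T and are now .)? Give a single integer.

Answer: 18

Derivation:
Step 1: +4 fires, +1 burnt (F count now 4)
Step 2: +4 fires, +4 burnt (F count now 4)
Step 3: +4 fires, +4 burnt (F count now 4)
Step 4: +3 fires, +4 burnt (F count now 3)
Step 5: +2 fires, +3 burnt (F count now 2)
Step 6: +1 fires, +2 burnt (F count now 1)
Step 7: +0 fires, +1 burnt (F count now 0)
Fire out after step 7
Initially T: 21, now '.': 27
Total burnt (originally-T cells now '.'): 18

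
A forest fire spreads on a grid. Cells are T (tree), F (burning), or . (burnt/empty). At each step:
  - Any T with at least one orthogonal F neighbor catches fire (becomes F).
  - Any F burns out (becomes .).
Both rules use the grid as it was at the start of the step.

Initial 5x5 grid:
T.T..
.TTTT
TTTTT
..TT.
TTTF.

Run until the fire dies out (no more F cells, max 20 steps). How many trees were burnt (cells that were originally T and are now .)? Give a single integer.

Answer: 15

Derivation:
Step 1: +2 fires, +1 burnt (F count now 2)
Step 2: +3 fires, +2 burnt (F count now 3)
Step 3: +4 fires, +3 burnt (F count now 4)
Step 4: +3 fires, +4 burnt (F count now 3)
Step 5: +3 fires, +3 burnt (F count now 3)
Step 6: +0 fires, +3 burnt (F count now 0)
Fire out after step 6
Initially T: 16, now '.': 24
Total burnt (originally-T cells now '.'): 15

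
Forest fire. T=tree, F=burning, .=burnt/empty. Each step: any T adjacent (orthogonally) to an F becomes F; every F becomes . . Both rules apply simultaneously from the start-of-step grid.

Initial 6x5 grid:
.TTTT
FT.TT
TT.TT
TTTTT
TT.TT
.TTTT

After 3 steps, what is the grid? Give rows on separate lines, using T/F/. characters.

Step 1: 2 trees catch fire, 1 burn out
  .TTTT
  .F.TT
  FT.TT
  TTTTT
  TT.TT
  .TTTT
Step 2: 3 trees catch fire, 2 burn out
  .FTTT
  ...TT
  .F.TT
  FTTTT
  TT.TT
  .TTTT
Step 3: 3 trees catch fire, 3 burn out
  ..FTT
  ...TT
  ...TT
  .FTTT
  FT.TT
  .TTTT

..FTT
...TT
...TT
.FTTT
FT.TT
.TTTT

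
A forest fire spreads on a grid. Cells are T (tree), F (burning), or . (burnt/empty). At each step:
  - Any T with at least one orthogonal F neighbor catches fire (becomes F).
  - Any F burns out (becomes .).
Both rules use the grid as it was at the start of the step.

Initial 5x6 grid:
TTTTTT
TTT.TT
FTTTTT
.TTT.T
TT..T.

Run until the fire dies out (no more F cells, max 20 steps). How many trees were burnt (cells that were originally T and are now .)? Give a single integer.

Step 1: +2 fires, +1 burnt (F count now 2)
Step 2: +4 fires, +2 burnt (F count now 4)
Step 3: +5 fires, +4 burnt (F count now 5)
Step 4: +4 fires, +5 burnt (F count now 4)
Step 5: +3 fires, +4 burnt (F count now 3)
Step 6: +3 fires, +3 burnt (F count now 3)
Step 7: +1 fires, +3 burnt (F count now 1)
Step 8: +0 fires, +1 burnt (F count now 0)
Fire out after step 8
Initially T: 23, now '.': 29
Total burnt (originally-T cells now '.'): 22

Answer: 22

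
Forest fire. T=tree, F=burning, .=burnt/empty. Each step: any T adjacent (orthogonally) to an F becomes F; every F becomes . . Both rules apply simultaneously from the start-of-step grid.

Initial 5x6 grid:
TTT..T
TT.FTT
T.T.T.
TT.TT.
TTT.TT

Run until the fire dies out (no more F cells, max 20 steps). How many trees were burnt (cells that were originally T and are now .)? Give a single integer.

Answer: 8

Derivation:
Step 1: +1 fires, +1 burnt (F count now 1)
Step 2: +2 fires, +1 burnt (F count now 2)
Step 3: +2 fires, +2 burnt (F count now 2)
Step 4: +2 fires, +2 burnt (F count now 2)
Step 5: +1 fires, +2 burnt (F count now 1)
Step 6: +0 fires, +1 burnt (F count now 0)
Fire out after step 6
Initially T: 20, now '.': 18
Total burnt (originally-T cells now '.'): 8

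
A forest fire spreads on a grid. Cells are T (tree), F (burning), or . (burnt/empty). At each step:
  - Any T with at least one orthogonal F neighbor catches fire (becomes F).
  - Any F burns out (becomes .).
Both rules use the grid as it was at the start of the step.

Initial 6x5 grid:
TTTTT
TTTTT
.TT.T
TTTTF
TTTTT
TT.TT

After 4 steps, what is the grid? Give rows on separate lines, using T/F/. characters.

Step 1: 3 trees catch fire, 1 burn out
  TTTTT
  TTTTT
  .TT.F
  TTTF.
  TTTTF
  TT.TT
Step 2: 4 trees catch fire, 3 burn out
  TTTTT
  TTTTF
  .TT..
  TTF..
  TTTF.
  TT.TF
Step 3: 6 trees catch fire, 4 burn out
  TTTTF
  TTTF.
  .TF..
  TF...
  TTF..
  TT.F.
Step 4: 5 trees catch fire, 6 burn out
  TTTF.
  TTF..
  .F...
  F....
  TF...
  TT...

TTTF.
TTF..
.F...
F....
TF...
TT...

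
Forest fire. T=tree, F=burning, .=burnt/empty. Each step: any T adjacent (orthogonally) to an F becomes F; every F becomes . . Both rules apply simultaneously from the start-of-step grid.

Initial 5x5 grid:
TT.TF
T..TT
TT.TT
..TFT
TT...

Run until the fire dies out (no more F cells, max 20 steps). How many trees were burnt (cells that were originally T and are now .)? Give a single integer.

Step 1: +5 fires, +2 burnt (F count now 5)
Step 2: +2 fires, +5 burnt (F count now 2)
Step 3: +0 fires, +2 burnt (F count now 0)
Fire out after step 3
Initially T: 14, now '.': 18
Total burnt (originally-T cells now '.'): 7

Answer: 7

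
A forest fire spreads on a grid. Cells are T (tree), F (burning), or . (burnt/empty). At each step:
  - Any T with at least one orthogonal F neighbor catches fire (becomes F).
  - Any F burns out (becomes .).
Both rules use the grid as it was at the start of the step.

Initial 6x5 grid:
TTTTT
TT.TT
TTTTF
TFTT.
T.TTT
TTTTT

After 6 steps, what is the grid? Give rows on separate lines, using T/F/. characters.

Step 1: 5 trees catch fire, 2 burn out
  TTTTT
  TT.TF
  TFTF.
  F.FT.
  T.TTT
  TTTTT
Step 2: 8 trees catch fire, 5 burn out
  TTTTF
  TF.F.
  F.F..
  ...F.
  F.FTT
  TTTTT
Step 3: 6 trees catch fire, 8 burn out
  TFTF.
  F....
  .....
  .....
  ...FT
  FTFTT
Step 4: 5 trees catch fire, 6 burn out
  F.F..
  .....
  .....
  .....
  ....F
  .F.FT
Step 5: 1 trees catch fire, 5 burn out
  .....
  .....
  .....
  .....
  .....
  ....F
Step 6: 0 trees catch fire, 1 burn out
  .....
  .....
  .....
  .....
  .....
  .....

.....
.....
.....
.....
.....
.....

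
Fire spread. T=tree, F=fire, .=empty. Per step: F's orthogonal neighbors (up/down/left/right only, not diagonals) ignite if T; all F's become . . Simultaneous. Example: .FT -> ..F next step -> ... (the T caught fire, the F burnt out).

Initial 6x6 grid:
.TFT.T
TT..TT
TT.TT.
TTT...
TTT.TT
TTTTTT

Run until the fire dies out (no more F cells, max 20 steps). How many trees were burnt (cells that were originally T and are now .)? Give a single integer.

Answer: 20

Derivation:
Step 1: +2 fires, +1 burnt (F count now 2)
Step 2: +1 fires, +2 burnt (F count now 1)
Step 3: +2 fires, +1 burnt (F count now 2)
Step 4: +2 fires, +2 burnt (F count now 2)
Step 5: +3 fires, +2 burnt (F count now 3)
Step 6: +3 fires, +3 burnt (F count now 3)
Step 7: +2 fires, +3 burnt (F count now 2)
Step 8: +1 fires, +2 burnt (F count now 1)
Step 9: +1 fires, +1 burnt (F count now 1)
Step 10: +2 fires, +1 burnt (F count now 2)
Step 11: +1 fires, +2 burnt (F count now 1)
Step 12: +0 fires, +1 burnt (F count now 0)
Fire out after step 12
Initially T: 25, now '.': 31
Total burnt (originally-T cells now '.'): 20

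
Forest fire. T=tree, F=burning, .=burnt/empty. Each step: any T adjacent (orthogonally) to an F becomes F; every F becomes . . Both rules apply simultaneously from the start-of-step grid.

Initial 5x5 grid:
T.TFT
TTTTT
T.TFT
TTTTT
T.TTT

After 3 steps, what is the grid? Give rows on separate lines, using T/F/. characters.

Step 1: 6 trees catch fire, 2 burn out
  T.F.F
  TTTFT
  T.F.F
  TTTFT
  T.TTT
Step 2: 5 trees catch fire, 6 burn out
  T....
  TTF.F
  T....
  TTF.F
  T.TFT
Step 3: 4 trees catch fire, 5 burn out
  T....
  TF...
  T....
  TF...
  T.F.F

T....
TF...
T....
TF...
T.F.F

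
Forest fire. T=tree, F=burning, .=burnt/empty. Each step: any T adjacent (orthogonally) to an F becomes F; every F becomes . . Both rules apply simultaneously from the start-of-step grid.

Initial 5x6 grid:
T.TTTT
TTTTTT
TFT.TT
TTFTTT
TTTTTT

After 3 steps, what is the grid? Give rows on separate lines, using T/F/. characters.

Step 1: 6 trees catch fire, 2 burn out
  T.TTTT
  TFTTTT
  F.F.TT
  TF.FTT
  TTFTTT
Step 2: 6 trees catch fire, 6 burn out
  T.TTTT
  F.FTTT
  ....TT
  F...FT
  TF.FTT
Step 3: 7 trees catch fire, 6 burn out
  F.FTTT
  ...FTT
  ....FT
  .....F
  F...FT

F.FTTT
...FTT
....FT
.....F
F...FT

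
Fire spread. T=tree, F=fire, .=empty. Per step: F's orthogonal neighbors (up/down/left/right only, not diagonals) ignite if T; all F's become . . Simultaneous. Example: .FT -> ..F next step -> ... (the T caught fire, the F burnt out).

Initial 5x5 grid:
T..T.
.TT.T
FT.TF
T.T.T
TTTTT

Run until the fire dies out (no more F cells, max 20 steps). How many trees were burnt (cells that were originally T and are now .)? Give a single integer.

Step 1: +5 fires, +2 burnt (F count now 5)
Step 2: +3 fires, +5 burnt (F count now 3)
Step 3: +3 fires, +3 burnt (F count now 3)
Step 4: +1 fires, +3 burnt (F count now 1)
Step 5: +1 fires, +1 burnt (F count now 1)
Step 6: +0 fires, +1 burnt (F count now 0)
Fire out after step 6
Initially T: 15, now '.': 23
Total burnt (originally-T cells now '.'): 13

Answer: 13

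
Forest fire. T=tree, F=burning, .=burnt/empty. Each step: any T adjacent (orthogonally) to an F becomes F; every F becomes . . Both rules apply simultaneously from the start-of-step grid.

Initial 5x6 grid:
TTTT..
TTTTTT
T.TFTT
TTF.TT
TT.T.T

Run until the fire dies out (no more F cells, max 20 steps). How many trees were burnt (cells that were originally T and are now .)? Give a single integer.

Answer: 21

Derivation:
Step 1: +4 fires, +2 burnt (F count now 4)
Step 2: +7 fires, +4 burnt (F count now 7)
Step 3: +6 fires, +7 burnt (F count now 6)
Step 4: +3 fires, +6 burnt (F count now 3)
Step 5: +1 fires, +3 burnt (F count now 1)
Step 6: +0 fires, +1 burnt (F count now 0)
Fire out after step 6
Initially T: 22, now '.': 29
Total burnt (originally-T cells now '.'): 21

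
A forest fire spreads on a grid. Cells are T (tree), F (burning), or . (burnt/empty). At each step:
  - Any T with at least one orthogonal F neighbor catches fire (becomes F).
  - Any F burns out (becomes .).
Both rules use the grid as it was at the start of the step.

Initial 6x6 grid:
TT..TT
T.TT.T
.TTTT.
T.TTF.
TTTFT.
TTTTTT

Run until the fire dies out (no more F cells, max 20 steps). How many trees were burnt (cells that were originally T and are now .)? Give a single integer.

Step 1: +5 fires, +2 burnt (F count now 5)
Step 2: +5 fires, +5 burnt (F count now 5)
Step 3: +5 fires, +5 burnt (F count now 5)
Step 4: +4 fires, +5 burnt (F count now 4)
Step 5: +0 fires, +4 burnt (F count now 0)
Fire out after step 5
Initially T: 25, now '.': 30
Total burnt (originally-T cells now '.'): 19

Answer: 19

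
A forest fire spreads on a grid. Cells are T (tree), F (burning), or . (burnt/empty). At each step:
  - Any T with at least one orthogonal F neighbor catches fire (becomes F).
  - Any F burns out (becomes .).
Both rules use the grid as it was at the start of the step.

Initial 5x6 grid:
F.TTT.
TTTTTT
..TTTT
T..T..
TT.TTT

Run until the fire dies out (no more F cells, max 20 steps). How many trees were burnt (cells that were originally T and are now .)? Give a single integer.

Step 1: +1 fires, +1 burnt (F count now 1)
Step 2: +1 fires, +1 burnt (F count now 1)
Step 3: +1 fires, +1 burnt (F count now 1)
Step 4: +3 fires, +1 burnt (F count now 3)
Step 5: +3 fires, +3 burnt (F count now 3)
Step 6: +4 fires, +3 burnt (F count now 4)
Step 7: +2 fires, +4 burnt (F count now 2)
Step 8: +1 fires, +2 burnt (F count now 1)
Step 9: +1 fires, +1 burnt (F count now 1)
Step 10: +0 fires, +1 burnt (F count now 0)
Fire out after step 10
Initially T: 20, now '.': 27
Total burnt (originally-T cells now '.'): 17

Answer: 17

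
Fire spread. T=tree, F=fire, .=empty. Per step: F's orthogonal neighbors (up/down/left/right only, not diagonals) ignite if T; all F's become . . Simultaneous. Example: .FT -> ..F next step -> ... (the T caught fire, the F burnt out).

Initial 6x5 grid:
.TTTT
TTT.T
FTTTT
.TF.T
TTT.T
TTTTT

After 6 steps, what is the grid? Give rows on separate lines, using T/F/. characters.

Step 1: 5 trees catch fire, 2 burn out
  .TTTT
  FTT.T
  .FFTT
  .F..T
  TTF.T
  TTTTT
Step 2: 5 trees catch fire, 5 burn out
  .TTTT
  .FF.T
  ...FT
  ....T
  TF..T
  TTFTT
Step 3: 6 trees catch fire, 5 burn out
  .FFTT
  ....T
  ....F
  ....T
  F...T
  TF.FT
Step 4: 5 trees catch fire, 6 burn out
  ...FT
  ....F
  .....
  ....F
  ....T
  F...F
Step 5: 2 trees catch fire, 5 burn out
  ....F
  .....
  .....
  .....
  ....F
  .....
Step 6: 0 trees catch fire, 2 burn out
  .....
  .....
  .....
  .....
  .....
  .....

.....
.....
.....
.....
.....
.....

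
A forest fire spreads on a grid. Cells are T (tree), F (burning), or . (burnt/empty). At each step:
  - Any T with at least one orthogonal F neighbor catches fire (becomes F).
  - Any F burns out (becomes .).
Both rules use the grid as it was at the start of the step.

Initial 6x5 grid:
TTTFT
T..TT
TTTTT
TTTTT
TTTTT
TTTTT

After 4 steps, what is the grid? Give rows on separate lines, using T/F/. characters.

Step 1: 3 trees catch fire, 1 burn out
  TTF.F
  T..FT
  TTTTT
  TTTTT
  TTTTT
  TTTTT
Step 2: 3 trees catch fire, 3 burn out
  TF...
  T...F
  TTTFT
  TTTTT
  TTTTT
  TTTTT
Step 3: 4 trees catch fire, 3 burn out
  F....
  T....
  TTF.F
  TTTFT
  TTTTT
  TTTTT
Step 4: 5 trees catch fire, 4 burn out
  .....
  F....
  TF...
  TTF.F
  TTTFT
  TTTTT

.....
F....
TF...
TTF.F
TTTFT
TTTTT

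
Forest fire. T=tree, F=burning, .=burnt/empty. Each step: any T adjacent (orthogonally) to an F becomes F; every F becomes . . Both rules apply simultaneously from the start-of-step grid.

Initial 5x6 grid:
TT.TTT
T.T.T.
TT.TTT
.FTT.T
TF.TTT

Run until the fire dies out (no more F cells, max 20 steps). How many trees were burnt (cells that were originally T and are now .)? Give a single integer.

Answer: 19

Derivation:
Step 1: +3 fires, +2 burnt (F count now 3)
Step 2: +2 fires, +3 burnt (F count now 2)
Step 3: +3 fires, +2 burnt (F count now 3)
Step 4: +3 fires, +3 burnt (F count now 3)
Step 5: +4 fires, +3 burnt (F count now 4)
Step 6: +2 fires, +4 burnt (F count now 2)
Step 7: +2 fires, +2 burnt (F count now 2)
Step 8: +0 fires, +2 burnt (F count now 0)
Fire out after step 8
Initially T: 20, now '.': 29
Total burnt (originally-T cells now '.'): 19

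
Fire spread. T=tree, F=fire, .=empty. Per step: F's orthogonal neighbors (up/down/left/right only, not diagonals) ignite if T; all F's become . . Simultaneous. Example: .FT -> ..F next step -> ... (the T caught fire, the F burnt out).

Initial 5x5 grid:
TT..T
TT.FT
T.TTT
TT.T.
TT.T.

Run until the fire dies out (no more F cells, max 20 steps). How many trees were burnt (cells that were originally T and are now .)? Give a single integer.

Answer: 7

Derivation:
Step 1: +2 fires, +1 burnt (F count now 2)
Step 2: +4 fires, +2 burnt (F count now 4)
Step 3: +1 fires, +4 burnt (F count now 1)
Step 4: +0 fires, +1 burnt (F count now 0)
Fire out after step 4
Initially T: 16, now '.': 16
Total burnt (originally-T cells now '.'): 7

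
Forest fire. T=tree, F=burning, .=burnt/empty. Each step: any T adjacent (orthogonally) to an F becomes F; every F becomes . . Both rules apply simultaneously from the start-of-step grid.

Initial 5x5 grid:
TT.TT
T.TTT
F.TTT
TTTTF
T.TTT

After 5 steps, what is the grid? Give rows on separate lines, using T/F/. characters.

Step 1: 5 trees catch fire, 2 burn out
  TT.TT
  F.TTT
  ..TTF
  FTTF.
  T.TTF
Step 2: 7 trees catch fire, 5 burn out
  FT.TT
  ..TTF
  ..TF.
  .FF..
  F.TF.
Step 3: 5 trees catch fire, 7 burn out
  .F.TF
  ..TF.
  ..F..
  .....
  ..F..
Step 4: 2 trees catch fire, 5 burn out
  ...F.
  ..F..
  .....
  .....
  .....
Step 5: 0 trees catch fire, 2 burn out
  .....
  .....
  .....
  .....
  .....

.....
.....
.....
.....
.....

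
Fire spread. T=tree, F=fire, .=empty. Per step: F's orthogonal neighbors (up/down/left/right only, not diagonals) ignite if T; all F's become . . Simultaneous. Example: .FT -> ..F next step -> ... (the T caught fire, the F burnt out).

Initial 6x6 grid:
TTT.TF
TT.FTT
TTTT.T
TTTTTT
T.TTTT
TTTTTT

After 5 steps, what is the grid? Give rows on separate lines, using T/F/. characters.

Step 1: 4 trees catch fire, 2 burn out
  TTT.F.
  TT..FF
  TTTF.T
  TTTTTT
  T.TTTT
  TTTTTT
Step 2: 3 trees catch fire, 4 burn out
  TTT...
  TT....
  TTF..F
  TTTFTT
  T.TTTT
  TTTTTT
Step 3: 5 trees catch fire, 3 burn out
  TTT...
  TT....
  TF....
  TTF.FF
  T.TFTT
  TTTTTT
Step 4: 7 trees catch fire, 5 burn out
  TTT...
  TF....
  F.....
  TF....
  T.F.FF
  TTTFTT
Step 5: 6 trees catch fire, 7 burn out
  TFT...
  F.....
  ......
  F.....
  T.....
  TTF.FF

TFT...
F.....
......
F.....
T.....
TTF.FF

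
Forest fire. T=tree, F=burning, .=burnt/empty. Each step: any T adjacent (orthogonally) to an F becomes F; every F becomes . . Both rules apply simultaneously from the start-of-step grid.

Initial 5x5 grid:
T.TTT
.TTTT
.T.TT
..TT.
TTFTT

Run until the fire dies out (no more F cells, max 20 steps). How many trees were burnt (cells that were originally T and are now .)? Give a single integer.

Step 1: +3 fires, +1 burnt (F count now 3)
Step 2: +3 fires, +3 burnt (F count now 3)
Step 3: +1 fires, +3 burnt (F count now 1)
Step 4: +2 fires, +1 burnt (F count now 2)
Step 5: +3 fires, +2 burnt (F count now 3)
Step 6: +3 fires, +3 burnt (F count now 3)
Step 7: +1 fires, +3 burnt (F count now 1)
Step 8: +0 fires, +1 burnt (F count now 0)
Fire out after step 8
Initially T: 17, now '.': 24
Total burnt (originally-T cells now '.'): 16

Answer: 16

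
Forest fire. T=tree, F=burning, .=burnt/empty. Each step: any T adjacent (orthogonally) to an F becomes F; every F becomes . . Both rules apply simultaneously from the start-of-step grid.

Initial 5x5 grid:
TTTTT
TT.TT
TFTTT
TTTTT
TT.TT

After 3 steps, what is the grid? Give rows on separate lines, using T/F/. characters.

Step 1: 4 trees catch fire, 1 burn out
  TTTTT
  TF.TT
  F.FTT
  TFTTT
  TT.TT
Step 2: 6 trees catch fire, 4 burn out
  TFTTT
  F..TT
  ...FT
  F.FTT
  TF.TT
Step 3: 6 trees catch fire, 6 burn out
  F.FTT
  ...FT
  ....F
  ...FT
  F..TT

F.FTT
...FT
....F
...FT
F..TT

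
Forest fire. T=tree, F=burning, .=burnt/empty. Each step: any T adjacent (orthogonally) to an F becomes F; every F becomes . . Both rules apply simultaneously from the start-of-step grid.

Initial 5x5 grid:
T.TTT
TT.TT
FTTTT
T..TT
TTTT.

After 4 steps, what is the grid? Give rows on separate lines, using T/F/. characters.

Step 1: 3 trees catch fire, 1 burn out
  T.TTT
  FT.TT
  .FTTT
  F..TT
  TTTT.
Step 2: 4 trees catch fire, 3 burn out
  F.TTT
  .F.TT
  ..FTT
  ...TT
  FTTT.
Step 3: 2 trees catch fire, 4 burn out
  ..TTT
  ...TT
  ...FT
  ...TT
  .FTT.
Step 4: 4 trees catch fire, 2 burn out
  ..TTT
  ...FT
  ....F
  ...FT
  ..FT.

..TTT
...FT
....F
...FT
..FT.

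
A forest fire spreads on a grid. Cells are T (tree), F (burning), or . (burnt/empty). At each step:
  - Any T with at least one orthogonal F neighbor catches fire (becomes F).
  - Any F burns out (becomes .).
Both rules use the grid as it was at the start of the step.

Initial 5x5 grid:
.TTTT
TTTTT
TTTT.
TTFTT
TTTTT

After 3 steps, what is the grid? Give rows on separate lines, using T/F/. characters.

Step 1: 4 trees catch fire, 1 burn out
  .TTTT
  TTTTT
  TTFT.
  TF.FT
  TTFTT
Step 2: 7 trees catch fire, 4 burn out
  .TTTT
  TTFTT
  TF.F.
  F...F
  TF.FT
Step 3: 6 trees catch fire, 7 burn out
  .TFTT
  TF.FT
  F....
  .....
  F...F

.TFTT
TF.FT
F....
.....
F...F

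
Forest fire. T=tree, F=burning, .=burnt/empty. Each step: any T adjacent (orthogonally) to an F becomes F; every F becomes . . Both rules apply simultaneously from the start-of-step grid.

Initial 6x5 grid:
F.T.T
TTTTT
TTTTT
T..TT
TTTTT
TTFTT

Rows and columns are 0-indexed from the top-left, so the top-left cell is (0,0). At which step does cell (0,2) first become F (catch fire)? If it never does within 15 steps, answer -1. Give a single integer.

Step 1: cell (0,2)='T' (+4 fires, +2 burnt)
Step 2: cell (0,2)='T' (+6 fires, +4 burnt)
Step 3: cell (0,2)='T' (+6 fires, +6 burnt)
Step 4: cell (0,2)='F' (+5 fires, +6 burnt)
  -> target ignites at step 4
Step 5: cell (0,2)='.' (+2 fires, +5 burnt)
Step 6: cell (0,2)='.' (+1 fires, +2 burnt)
Step 7: cell (0,2)='.' (+0 fires, +1 burnt)
  fire out at step 7

4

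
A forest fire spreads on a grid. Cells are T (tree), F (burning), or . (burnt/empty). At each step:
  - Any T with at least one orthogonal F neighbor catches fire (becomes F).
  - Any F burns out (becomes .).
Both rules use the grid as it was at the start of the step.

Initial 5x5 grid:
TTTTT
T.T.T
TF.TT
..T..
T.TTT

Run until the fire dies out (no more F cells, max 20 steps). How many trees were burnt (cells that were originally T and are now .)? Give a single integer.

Answer: 11

Derivation:
Step 1: +1 fires, +1 burnt (F count now 1)
Step 2: +1 fires, +1 burnt (F count now 1)
Step 3: +1 fires, +1 burnt (F count now 1)
Step 4: +1 fires, +1 burnt (F count now 1)
Step 5: +1 fires, +1 burnt (F count now 1)
Step 6: +2 fires, +1 burnt (F count now 2)
Step 7: +1 fires, +2 burnt (F count now 1)
Step 8: +1 fires, +1 burnt (F count now 1)
Step 9: +1 fires, +1 burnt (F count now 1)
Step 10: +1 fires, +1 burnt (F count now 1)
Step 11: +0 fires, +1 burnt (F count now 0)
Fire out after step 11
Initially T: 16, now '.': 20
Total burnt (originally-T cells now '.'): 11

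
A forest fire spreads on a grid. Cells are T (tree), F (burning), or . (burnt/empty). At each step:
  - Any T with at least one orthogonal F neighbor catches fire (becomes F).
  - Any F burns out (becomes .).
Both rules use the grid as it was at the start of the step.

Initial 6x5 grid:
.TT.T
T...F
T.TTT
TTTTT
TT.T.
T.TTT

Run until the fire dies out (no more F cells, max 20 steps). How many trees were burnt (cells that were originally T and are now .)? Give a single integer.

Answer: 18

Derivation:
Step 1: +2 fires, +1 burnt (F count now 2)
Step 2: +2 fires, +2 burnt (F count now 2)
Step 3: +2 fires, +2 burnt (F count now 2)
Step 4: +2 fires, +2 burnt (F count now 2)
Step 5: +2 fires, +2 burnt (F count now 2)
Step 6: +4 fires, +2 burnt (F count now 4)
Step 7: +2 fires, +4 burnt (F count now 2)
Step 8: +2 fires, +2 burnt (F count now 2)
Step 9: +0 fires, +2 burnt (F count now 0)
Fire out after step 9
Initially T: 20, now '.': 28
Total burnt (originally-T cells now '.'): 18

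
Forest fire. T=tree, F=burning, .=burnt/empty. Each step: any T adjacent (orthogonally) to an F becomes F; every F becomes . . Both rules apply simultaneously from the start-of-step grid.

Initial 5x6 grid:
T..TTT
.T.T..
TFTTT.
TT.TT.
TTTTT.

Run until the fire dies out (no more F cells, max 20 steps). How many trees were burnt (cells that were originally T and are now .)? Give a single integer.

Step 1: +4 fires, +1 burnt (F count now 4)
Step 2: +3 fires, +4 burnt (F count now 3)
Step 3: +5 fires, +3 burnt (F count now 5)
Step 4: +3 fires, +5 burnt (F count now 3)
Step 5: +2 fires, +3 burnt (F count now 2)
Step 6: +1 fires, +2 burnt (F count now 1)
Step 7: +0 fires, +1 burnt (F count now 0)
Fire out after step 7
Initially T: 19, now '.': 29
Total burnt (originally-T cells now '.'): 18

Answer: 18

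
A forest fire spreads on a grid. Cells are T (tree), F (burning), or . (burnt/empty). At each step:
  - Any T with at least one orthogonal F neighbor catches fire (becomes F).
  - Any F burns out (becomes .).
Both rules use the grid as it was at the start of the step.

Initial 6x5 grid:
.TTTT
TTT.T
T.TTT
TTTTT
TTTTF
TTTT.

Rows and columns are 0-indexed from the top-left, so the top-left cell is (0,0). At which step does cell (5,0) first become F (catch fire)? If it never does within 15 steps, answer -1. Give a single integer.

Step 1: cell (5,0)='T' (+2 fires, +1 burnt)
Step 2: cell (5,0)='T' (+4 fires, +2 burnt)
Step 3: cell (5,0)='T' (+5 fires, +4 burnt)
Step 4: cell (5,0)='T' (+5 fires, +5 burnt)
Step 5: cell (5,0)='F' (+4 fires, +5 burnt)
  -> target ignites at step 5
Step 6: cell (5,0)='.' (+3 fires, +4 burnt)
Step 7: cell (5,0)='.' (+2 fires, +3 burnt)
Step 8: cell (5,0)='.' (+0 fires, +2 burnt)
  fire out at step 8

5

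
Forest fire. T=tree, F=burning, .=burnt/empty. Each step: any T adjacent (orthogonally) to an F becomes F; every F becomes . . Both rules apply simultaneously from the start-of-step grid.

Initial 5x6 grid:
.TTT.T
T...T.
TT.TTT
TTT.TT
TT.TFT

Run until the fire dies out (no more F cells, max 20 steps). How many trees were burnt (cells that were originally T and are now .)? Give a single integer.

Step 1: +3 fires, +1 burnt (F count now 3)
Step 2: +2 fires, +3 burnt (F count now 2)
Step 3: +3 fires, +2 burnt (F count now 3)
Step 4: +0 fires, +3 burnt (F count now 0)
Fire out after step 4
Initially T: 20, now '.': 18
Total burnt (originally-T cells now '.'): 8

Answer: 8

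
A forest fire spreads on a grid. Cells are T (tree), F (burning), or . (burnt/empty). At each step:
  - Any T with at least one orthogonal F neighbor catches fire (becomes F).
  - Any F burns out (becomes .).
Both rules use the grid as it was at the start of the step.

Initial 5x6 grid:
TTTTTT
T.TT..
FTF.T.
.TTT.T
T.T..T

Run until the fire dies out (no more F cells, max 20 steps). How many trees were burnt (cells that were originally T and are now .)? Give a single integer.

Step 1: +4 fires, +2 burnt (F count now 4)
Step 2: +6 fires, +4 burnt (F count now 6)
Step 3: +2 fires, +6 burnt (F count now 2)
Step 4: +1 fires, +2 burnt (F count now 1)
Step 5: +1 fires, +1 burnt (F count now 1)
Step 6: +0 fires, +1 burnt (F count now 0)
Fire out after step 6
Initially T: 18, now '.': 26
Total burnt (originally-T cells now '.'): 14

Answer: 14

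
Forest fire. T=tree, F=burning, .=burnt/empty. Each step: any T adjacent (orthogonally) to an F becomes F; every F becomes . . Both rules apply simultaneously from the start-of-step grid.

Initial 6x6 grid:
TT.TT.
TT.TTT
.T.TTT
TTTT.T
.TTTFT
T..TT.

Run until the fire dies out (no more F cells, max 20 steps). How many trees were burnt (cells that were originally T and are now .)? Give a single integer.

Answer: 24

Derivation:
Step 1: +3 fires, +1 burnt (F count now 3)
Step 2: +4 fires, +3 burnt (F count now 4)
Step 3: +4 fires, +4 burnt (F count now 4)
Step 4: +4 fires, +4 burnt (F count now 4)
Step 5: +4 fires, +4 burnt (F count now 4)
Step 6: +2 fires, +4 burnt (F count now 2)
Step 7: +2 fires, +2 burnt (F count now 2)
Step 8: +1 fires, +2 burnt (F count now 1)
Step 9: +0 fires, +1 burnt (F count now 0)
Fire out after step 9
Initially T: 25, now '.': 35
Total burnt (originally-T cells now '.'): 24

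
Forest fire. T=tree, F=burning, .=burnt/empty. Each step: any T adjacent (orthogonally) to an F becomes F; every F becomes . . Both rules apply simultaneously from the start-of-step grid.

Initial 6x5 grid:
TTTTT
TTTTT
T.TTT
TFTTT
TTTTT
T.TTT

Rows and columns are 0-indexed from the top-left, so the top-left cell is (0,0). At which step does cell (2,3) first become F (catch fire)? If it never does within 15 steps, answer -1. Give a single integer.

Step 1: cell (2,3)='T' (+3 fires, +1 burnt)
Step 2: cell (2,3)='T' (+5 fires, +3 burnt)
Step 3: cell (2,3)='F' (+7 fires, +5 burnt)
  -> target ignites at step 3
Step 4: cell (2,3)='.' (+7 fires, +7 burnt)
Step 5: cell (2,3)='.' (+4 fires, +7 burnt)
Step 6: cell (2,3)='.' (+1 fires, +4 burnt)
Step 7: cell (2,3)='.' (+0 fires, +1 burnt)
  fire out at step 7

3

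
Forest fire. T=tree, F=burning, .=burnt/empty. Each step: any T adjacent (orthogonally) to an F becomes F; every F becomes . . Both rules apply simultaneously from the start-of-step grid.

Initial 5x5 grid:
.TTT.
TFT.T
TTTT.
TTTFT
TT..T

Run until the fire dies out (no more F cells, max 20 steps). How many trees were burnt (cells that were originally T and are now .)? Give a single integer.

Step 1: +7 fires, +2 burnt (F count now 7)
Step 2: +5 fires, +7 burnt (F count now 5)
Step 3: +3 fires, +5 burnt (F count now 3)
Step 4: +1 fires, +3 burnt (F count now 1)
Step 5: +0 fires, +1 burnt (F count now 0)
Fire out after step 5
Initially T: 17, now '.': 24
Total burnt (originally-T cells now '.'): 16

Answer: 16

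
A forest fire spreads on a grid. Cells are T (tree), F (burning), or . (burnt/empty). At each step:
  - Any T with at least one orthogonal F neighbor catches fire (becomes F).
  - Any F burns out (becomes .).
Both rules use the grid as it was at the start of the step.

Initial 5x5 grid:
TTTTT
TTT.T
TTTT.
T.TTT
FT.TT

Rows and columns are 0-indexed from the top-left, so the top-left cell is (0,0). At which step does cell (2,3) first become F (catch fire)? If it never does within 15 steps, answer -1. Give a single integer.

Step 1: cell (2,3)='T' (+2 fires, +1 burnt)
Step 2: cell (2,3)='T' (+1 fires, +2 burnt)
Step 3: cell (2,3)='T' (+2 fires, +1 burnt)
Step 4: cell (2,3)='T' (+3 fires, +2 burnt)
Step 5: cell (2,3)='F' (+4 fires, +3 burnt)
  -> target ignites at step 5
Step 6: cell (2,3)='.' (+2 fires, +4 burnt)
Step 7: cell (2,3)='.' (+3 fires, +2 burnt)
Step 8: cell (2,3)='.' (+2 fires, +3 burnt)
Step 9: cell (2,3)='.' (+1 fires, +2 burnt)
Step 10: cell (2,3)='.' (+0 fires, +1 burnt)
  fire out at step 10

5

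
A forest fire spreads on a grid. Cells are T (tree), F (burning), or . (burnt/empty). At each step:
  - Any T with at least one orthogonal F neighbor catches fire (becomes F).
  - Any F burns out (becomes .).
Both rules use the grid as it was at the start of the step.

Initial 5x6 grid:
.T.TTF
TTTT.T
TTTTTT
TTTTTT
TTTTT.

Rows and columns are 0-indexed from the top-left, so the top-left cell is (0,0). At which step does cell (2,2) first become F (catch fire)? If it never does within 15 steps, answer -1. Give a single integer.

Step 1: cell (2,2)='T' (+2 fires, +1 burnt)
Step 2: cell (2,2)='T' (+2 fires, +2 burnt)
Step 3: cell (2,2)='T' (+3 fires, +2 burnt)
Step 4: cell (2,2)='T' (+3 fires, +3 burnt)
Step 5: cell (2,2)='F' (+4 fires, +3 burnt)
  -> target ignites at step 5
Step 6: cell (2,2)='.' (+5 fires, +4 burnt)
Step 7: cell (2,2)='.' (+3 fires, +5 burnt)
Step 8: cell (2,2)='.' (+2 fires, +3 burnt)
Step 9: cell (2,2)='.' (+1 fires, +2 burnt)
Step 10: cell (2,2)='.' (+0 fires, +1 burnt)
  fire out at step 10

5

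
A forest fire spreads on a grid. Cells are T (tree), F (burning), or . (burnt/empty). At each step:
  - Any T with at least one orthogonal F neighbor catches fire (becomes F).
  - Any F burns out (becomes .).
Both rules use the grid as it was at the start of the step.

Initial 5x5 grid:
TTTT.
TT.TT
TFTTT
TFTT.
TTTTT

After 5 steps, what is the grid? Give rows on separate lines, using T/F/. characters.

Step 1: 6 trees catch fire, 2 burn out
  TTTT.
  TF.TT
  F.FTT
  F.FT.
  TFTTT
Step 2: 6 trees catch fire, 6 burn out
  TFTT.
  F..TT
  ...FT
  ...F.
  F.FTT
Step 3: 5 trees catch fire, 6 burn out
  F.FT.
  ...FT
  ....F
  .....
  ...FT
Step 4: 3 trees catch fire, 5 burn out
  ...F.
  ....F
  .....
  .....
  ....F
Step 5: 0 trees catch fire, 3 burn out
  .....
  .....
  .....
  .....
  .....

.....
.....
.....
.....
.....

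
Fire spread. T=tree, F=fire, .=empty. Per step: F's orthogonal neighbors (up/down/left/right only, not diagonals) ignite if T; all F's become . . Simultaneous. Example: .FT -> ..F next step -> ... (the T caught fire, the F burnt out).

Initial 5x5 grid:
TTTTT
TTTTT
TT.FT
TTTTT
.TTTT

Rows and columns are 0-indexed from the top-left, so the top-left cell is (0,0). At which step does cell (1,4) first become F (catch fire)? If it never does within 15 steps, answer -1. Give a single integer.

Step 1: cell (1,4)='T' (+3 fires, +1 burnt)
Step 2: cell (1,4)='F' (+6 fires, +3 burnt)
  -> target ignites at step 2
Step 3: cell (1,4)='.' (+6 fires, +6 burnt)
Step 4: cell (1,4)='.' (+5 fires, +6 burnt)
Step 5: cell (1,4)='.' (+2 fires, +5 burnt)
Step 6: cell (1,4)='.' (+0 fires, +2 burnt)
  fire out at step 6

2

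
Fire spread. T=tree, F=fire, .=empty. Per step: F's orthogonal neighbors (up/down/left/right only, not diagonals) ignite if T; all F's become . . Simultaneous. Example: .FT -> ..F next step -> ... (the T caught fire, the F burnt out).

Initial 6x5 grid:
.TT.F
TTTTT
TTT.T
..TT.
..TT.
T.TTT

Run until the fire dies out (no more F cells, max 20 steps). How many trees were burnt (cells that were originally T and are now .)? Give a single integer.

Step 1: +1 fires, +1 burnt (F count now 1)
Step 2: +2 fires, +1 burnt (F count now 2)
Step 3: +1 fires, +2 burnt (F count now 1)
Step 4: +3 fires, +1 burnt (F count now 3)
Step 5: +4 fires, +3 burnt (F count now 4)
Step 6: +3 fires, +4 burnt (F count now 3)
Step 7: +2 fires, +3 burnt (F count now 2)
Step 8: +1 fires, +2 burnt (F count now 1)
Step 9: +1 fires, +1 burnt (F count now 1)
Step 10: +0 fires, +1 burnt (F count now 0)
Fire out after step 10
Initially T: 19, now '.': 29
Total burnt (originally-T cells now '.'): 18

Answer: 18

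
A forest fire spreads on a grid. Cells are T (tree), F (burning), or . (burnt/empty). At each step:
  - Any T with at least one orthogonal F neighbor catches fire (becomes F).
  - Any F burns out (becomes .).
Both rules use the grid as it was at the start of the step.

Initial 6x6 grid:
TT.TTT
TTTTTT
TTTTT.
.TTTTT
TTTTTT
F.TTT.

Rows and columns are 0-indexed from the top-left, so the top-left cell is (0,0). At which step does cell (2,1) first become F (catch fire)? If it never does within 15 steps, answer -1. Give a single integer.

Step 1: cell (2,1)='T' (+1 fires, +1 burnt)
Step 2: cell (2,1)='T' (+1 fires, +1 burnt)
Step 3: cell (2,1)='T' (+2 fires, +1 burnt)
Step 4: cell (2,1)='F' (+4 fires, +2 burnt)
  -> target ignites at step 4
Step 5: cell (2,1)='.' (+6 fires, +4 burnt)
Step 6: cell (2,1)='.' (+7 fires, +6 burnt)
Step 7: cell (2,1)='.' (+4 fires, +7 burnt)
Step 8: cell (2,1)='.' (+2 fires, +4 burnt)
Step 9: cell (2,1)='.' (+2 fires, +2 burnt)
Step 10: cell (2,1)='.' (+1 fires, +2 burnt)
Step 11: cell (2,1)='.' (+0 fires, +1 burnt)
  fire out at step 11

4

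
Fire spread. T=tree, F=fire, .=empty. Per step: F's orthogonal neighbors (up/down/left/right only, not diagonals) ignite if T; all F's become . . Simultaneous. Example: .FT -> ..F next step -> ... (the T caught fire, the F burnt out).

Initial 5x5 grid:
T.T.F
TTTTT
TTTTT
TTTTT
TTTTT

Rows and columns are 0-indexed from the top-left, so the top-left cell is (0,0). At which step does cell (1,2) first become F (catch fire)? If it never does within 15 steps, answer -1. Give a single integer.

Step 1: cell (1,2)='T' (+1 fires, +1 burnt)
Step 2: cell (1,2)='T' (+2 fires, +1 burnt)
Step 3: cell (1,2)='F' (+3 fires, +2 burnt)
  -> target ignites at step 3
Step 4: cell (1,2)='.' (+5 fires, +3 burnt)
Step 5: cell (1,2)='.' (+4 fires, +5 burnt)
Step 6: cell (1,2)='.' (+4 fires, +4 burnt)
Step 7: cell (1,2)='.' (+2 fires, +4 burnt)
Step 8: cell (1,2)='.' (+1 fires, +2 burnt)
Step 9: cell (1,2)='.' (+0 fires, +1 burnt)
  fire out at step 9

3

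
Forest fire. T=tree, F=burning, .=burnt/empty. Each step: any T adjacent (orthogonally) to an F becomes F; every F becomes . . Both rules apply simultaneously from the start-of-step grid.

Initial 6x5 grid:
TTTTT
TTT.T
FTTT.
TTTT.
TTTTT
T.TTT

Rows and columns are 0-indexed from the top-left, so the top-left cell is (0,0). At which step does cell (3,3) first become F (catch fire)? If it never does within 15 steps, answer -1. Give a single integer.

Step 1: cell (3,3)='T' (+3 fires, +1 burnt)
Step 2: cell (3,3)='T' (+5 fires, +3 burnt)
Step 3: cell (3,3)='T' (+6 fires, +5 burnt)
Step 4: cell (3,3)='F' (+3 fires, +6 burnt)
  -> target ignites at step 4
Step 5: cell (3,3)='.' (+3 fires, +3 burnt)
Step 6: cell (3,3)='.' (+3 fires, +3 burnt)
Step 7: cell (3,3)='.' (+2 fires, +3 burnt)
Step 8: cell (3,3)='.' (+0 fires, +2 burnt)
  fire out at step 8

4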